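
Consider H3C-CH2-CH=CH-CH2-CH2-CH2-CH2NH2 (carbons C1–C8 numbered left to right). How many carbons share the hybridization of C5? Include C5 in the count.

C5 is sp3 (only σ bonds).
C1: sp3 ✓
C2: sp3 ✓
C3: sp2
C4: sp2
C5: sp3 ✓
C6: sp3 ✓
C7: sp3 ✓
C8: sp3 ✓
6 carbons are sp3.

6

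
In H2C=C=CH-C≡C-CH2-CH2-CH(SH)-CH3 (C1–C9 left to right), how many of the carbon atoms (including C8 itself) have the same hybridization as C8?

C8 is sp3 (only σ bonds).
C1: sp2
C2: sp
C3: sp2
C4: sp
C5: sp
C6: sp3 ✓
C7: sp3 ✓
C8: sp3 ✓
C9: sp3 ✓
4 carbons are sp3.

4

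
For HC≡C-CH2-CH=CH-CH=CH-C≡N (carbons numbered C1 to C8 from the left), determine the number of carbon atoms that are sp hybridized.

C1: sp ✓
C2: sp ✓
C3: sp3
C4: sp2
C5: sp2
C6: sp2
C7: sp2
C8: sp ✓
C1, C2, C8 → 3 sp carbons.

3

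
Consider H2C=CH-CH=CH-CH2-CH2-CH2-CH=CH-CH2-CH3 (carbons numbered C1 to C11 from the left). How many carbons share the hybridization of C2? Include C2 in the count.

6

C2 is sp2 (one π bond).
C1: sp2 ✓
C2: sp2 ✓
C3: sp2 ✓
C4: sp2 ✓
C5: sp3
C6: sp3
C7: sp3
C8: sp2 ✓
C9: sp2 ✓
C10: sp3
C11: sp3
6 carbons are sp2.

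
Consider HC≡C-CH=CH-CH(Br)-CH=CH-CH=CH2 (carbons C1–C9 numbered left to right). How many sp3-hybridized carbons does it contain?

1

C1: sp
C2: sp
C3: sp2
C4: sp2
C5: sp3 ✓
C6: sp2
C7: sp2
C8: sp2
C9: sp2
C5 → 1 sp3 carbon.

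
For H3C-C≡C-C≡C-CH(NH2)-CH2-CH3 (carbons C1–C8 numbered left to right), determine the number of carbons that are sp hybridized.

4

C1: sp3
C2: sp ✓
C3: sp ✓
C4: sp ✓
C5: sp ✓
C6: sp3
C7: sp3
C8: sp3
C2, C3, C4, C5 → 4 sp carbons.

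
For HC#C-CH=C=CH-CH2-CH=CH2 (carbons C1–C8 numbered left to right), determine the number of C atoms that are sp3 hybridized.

1

C1: sp
C2: sp
C3: sp2
C4: sp
C5: sp2
C6: sp3 ✓
C7: sp2
C8: sp2
C6 → 1 sp3 carbon.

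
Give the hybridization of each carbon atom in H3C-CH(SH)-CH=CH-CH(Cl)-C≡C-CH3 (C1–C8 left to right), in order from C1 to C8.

C1 sp3, C2 sp3, C3 sp2, C4 sp2, C5 sp3, C6 sp, C7 sp, C8 sp3

C1 carries 4 σ bonds, giving a steric number of 4, so it is sp3.
C2 — 4 σ bonds. Steric number 4, so sp3.
C3 — 3 σ bonds, plus one π bond. Steric number 3, so sp2.
C4: 3 σ bonds, plus one π bond — 3 electron domains, sp2.
C5: 4 σ bonds — 4 electron domains, sp3.
C6 (2 σ bonds, plus two π bonds) has steric number 2: sp.
C7: 2 σ bonds, plus two π bonds — 2 electron domains, sp.
C8: 4 σ bonds; 4 regions of electron density → sp3.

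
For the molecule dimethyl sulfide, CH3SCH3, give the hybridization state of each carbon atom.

Each carbon atom (4 σ bonds) has steric number 4: sp3.

sp3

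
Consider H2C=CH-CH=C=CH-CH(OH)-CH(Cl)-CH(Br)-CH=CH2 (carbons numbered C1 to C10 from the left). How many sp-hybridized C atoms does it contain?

1

C1: sp2
C2: sp2
C3: sp2
C4: sp ✓
C5: sp2
C6: sp3
C7: sp3
C8: sp3
C9: sp2
C10: sp2
C4 → 1 sp carbon.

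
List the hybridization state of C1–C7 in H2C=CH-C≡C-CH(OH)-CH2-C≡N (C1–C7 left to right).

C1 sp2, C2 sp2, C3 sp, C4 sp, C5 sp3, C6 sp3, C7 sp

C1: 3 σ bonds, plus one π bond; 3 regions of electron density → sp2.
C2 carries 3 σ bonds, plus one π bond, giving a steric number of 3, so it is sp2.
C3: 2 σ bonds, plus two π bonds; 2 regions of electron density → sp.
C4: 2 σ bonds, plus two π bonds; 2 regions of electron density → sp.
C5 carries 4 σ bonds, giving a steric number of 4, so it is sp3.
C6 (4 σ bonds) has steric number 4: sp3.
C7 — 2 σ bonds, plus two π bonds. Steric number 2, so sp.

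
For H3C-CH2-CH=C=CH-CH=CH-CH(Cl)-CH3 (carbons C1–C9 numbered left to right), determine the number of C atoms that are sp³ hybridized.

C1: sp3 ✓
C2: sp3 ✓
C3: sp2
C4: sp
C5: sp2
C6: sp2
C7: sp2
C8: sp3 ✓
C9: sp3 ✓
C1, C2, C8, C9 → 4 sp3 carbons.

4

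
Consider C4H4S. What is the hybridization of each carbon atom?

sp²

Each carbon atom has 3 σ bonds, plus one π bond: steric number 3 → sp2.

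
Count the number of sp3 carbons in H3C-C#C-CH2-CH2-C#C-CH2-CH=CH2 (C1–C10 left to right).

C1: sp3 ✓
C2: sp
C3: sp
C4: sp3 ✓
C5: sp3 ✓
C6: sp
C7: sp
C8: sp3 ✓
C9: sp2
C10: sp2
C1, C4, C5, C8 → 4 sp3 carbons.

4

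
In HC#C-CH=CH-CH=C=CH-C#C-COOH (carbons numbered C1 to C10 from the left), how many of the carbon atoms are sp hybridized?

5

C1: sp ✓
C2: sp ✓
C3: sp2
C4: sp2
C5: sp2
C6: sp ✓
C7: sp2
C8: sp ✓
C9: sp ✓
C10: sp2
C1, C2, C6, C8, C9 → 5 sp carbons.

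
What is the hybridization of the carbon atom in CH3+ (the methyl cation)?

sp²

Three σ bonds to H, empty p orbital → sp2, trigonal planar.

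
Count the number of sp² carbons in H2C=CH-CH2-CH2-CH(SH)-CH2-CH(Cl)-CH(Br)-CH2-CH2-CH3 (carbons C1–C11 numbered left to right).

C1: sp2 ✓
C2: sp2 ✓
C3: sp3
C4: sp3
C5: sp3
C6: sp3
C7: sp3
C8: sp3
C9: sp3
C10: sp3
C11: sp3
C1, C2 → 2 sp2 carbons.

2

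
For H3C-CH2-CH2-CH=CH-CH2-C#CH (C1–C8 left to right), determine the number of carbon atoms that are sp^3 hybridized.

4

C1: sp3 ✓
C2: sp3 ✓
C3: sp3 ✓
C4: sp2
C5: sp2
C6: sp3 ✓
C7: sp
C8: sp
C1, C2, C3, C6 → 4 sp3 carbons.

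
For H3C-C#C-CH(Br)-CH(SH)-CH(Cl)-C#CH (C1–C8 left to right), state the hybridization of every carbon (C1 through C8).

C1 carries 4 σ bonds, giving a steric number of 4, so it is sp3.
C2 has 2 σ bonds, plus two π bonds: steric number 2 → sp.
C3 carries 2 σ bonds, plus two π bonds, giving a steric number of 2, so it is sp.
C4: 4 σ bonds; 4 regions of electron density → sp3.
C5 — 4 σ bonds. Steric number 4, so sp3.
C6: 4 σ bonds — 4 electron domains, sp3.
C7: 2 σ bonds, plus two π bonds — 2 electron domains, sp.
C8 carries 2 σ bonds, plus two π bonds, giving a steric number of 2, so it is sp.

C1 sp3, C2 sp, C3 sp, C4 sp3, C5 sp3, C6 sp3, C7 sp, C8 sp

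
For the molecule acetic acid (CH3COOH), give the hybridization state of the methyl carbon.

sp³

The methyl carbon: 4 σ bonds; 4 regions of electron density → sp3.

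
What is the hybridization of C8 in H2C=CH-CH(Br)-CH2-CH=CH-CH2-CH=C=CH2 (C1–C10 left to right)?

sp²

C8: 3 σ bonds, plus one π bond; 3 regions of electron density → sp2.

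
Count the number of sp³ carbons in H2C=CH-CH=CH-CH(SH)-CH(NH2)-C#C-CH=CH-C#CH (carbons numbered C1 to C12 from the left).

2

C1: sp2
C2: sp2
C3: sp2
C4: sp2
C5: sp3 ✓
C6: sp3 ✓
C7: sp
C8: sp
C9: sp2
C10: sp2
C11: sp
C12: sp
C5, C6 → 2 sp3 carbons.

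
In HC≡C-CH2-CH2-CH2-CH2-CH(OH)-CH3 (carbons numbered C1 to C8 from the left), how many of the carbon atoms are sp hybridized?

C1: sp ✓
C2: sp ✓
C3: sp3
C4: sp3
C5: sp3
C6: sp3
C7: sp3
C8: sp3
C1, C2 → 2 sp carbons.

2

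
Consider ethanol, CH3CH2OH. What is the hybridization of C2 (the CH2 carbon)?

sp3

C2 (the CH2 carbon) has 4 σ bonds: steric number 4 → sp3.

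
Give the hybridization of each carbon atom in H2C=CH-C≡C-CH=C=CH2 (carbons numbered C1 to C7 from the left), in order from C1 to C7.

C1 sp2, C2 sp2, C3 sp, C4 sp, C5 sp2, C6 sp, C7 sp2

C1 (3 σ bonds, plus one π bond) has steric number 3: sp2.
C2 has 3 σ bonds, plus one π bond: steric number 3 → sp2.
C3: 2 σ bonds, plus two π bonds — 2 electron domains, sp.
C4: 2 σ bonds, plus two π bonds; 2 regions of electron density → sp.
C5 is sp2: 3 σ bonds, plus one π bond, 3 electron-density regions.
C6 (2 σ bonds, plus two π bonds) has steric number 2: sp.
C7 has 3 σ bonds, plus one π bond: steric number 3 → sp2.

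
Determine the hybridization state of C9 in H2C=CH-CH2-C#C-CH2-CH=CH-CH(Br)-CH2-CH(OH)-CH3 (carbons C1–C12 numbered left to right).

C9: 4 σ bonds; 4 regions of electron density → sp3.

sp^3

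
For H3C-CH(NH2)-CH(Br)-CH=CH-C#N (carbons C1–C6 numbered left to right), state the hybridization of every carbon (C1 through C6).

C1 sp3, C2 sp3, C3 sp3, C4 sp2, C5 sp2, C6 sp

C1: 4 σ bonds; 4 regions of electron density → sp3.
C2 has 4 σ bonds: steric number 4 → sp3.
C3 carries 4 σ bonds, giving a steric number of 4, so it is sp3.
C4: 3 σ bonds, plus one π bond; 3 regions of electron density → sp2.
C5 (3 σ bonds, plus one π bond) has steric number 3: sp2.
C6 is sp: 2 σ bonds, plus two π bonds, 2 electron-density regions.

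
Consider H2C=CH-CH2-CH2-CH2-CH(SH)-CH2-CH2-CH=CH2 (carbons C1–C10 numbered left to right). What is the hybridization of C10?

C10 (3 σ bonds, plus one π bond) has steric number 3: sp2.

sp²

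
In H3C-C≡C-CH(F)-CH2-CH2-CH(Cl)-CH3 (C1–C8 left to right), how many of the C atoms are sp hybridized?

2

C1: sp3
C2: sp ✓
C3: sp ✓
C4: sp3
C5: sp3
C6: sp3
C7: sp3
C8: sp3
C2, C3 → 2 sp carbons.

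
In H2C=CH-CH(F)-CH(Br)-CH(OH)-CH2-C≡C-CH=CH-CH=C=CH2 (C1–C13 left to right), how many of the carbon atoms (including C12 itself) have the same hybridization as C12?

3

C12 is sp (two π bonds).
C1: sp2
C2: sp2
C3: sp3
C4: sp3
C5: sp3
C6: sp3
C7: sp ✓
C8: sp ✓
C9: sp2
C10: sp2
C11: sp2
C12: sp ✓
C13: sp2
3 carbons are sp.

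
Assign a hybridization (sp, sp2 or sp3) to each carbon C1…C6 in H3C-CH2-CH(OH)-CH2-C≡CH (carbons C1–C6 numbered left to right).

C1 sp3, C2 sp3, C3 sp3, C4 sp3, C5 sp, C6 sp

C1 is sp3: 4 σ bonds, 4 electron-density regions.
C2: 4 σ bonds — 4 electron domains, sp3.
C3 carries 4 σ bonds, giving a steric number of 4, so it is sp3.
C4 is sp3: 4 σ bonds, 4 electron-density regions.
C5: 2 σ bonds, plus two π bonds; 2 regions of electron density → sp.
C6: 2 σ bonds, plus two π bonds — 2 electron domains, sp.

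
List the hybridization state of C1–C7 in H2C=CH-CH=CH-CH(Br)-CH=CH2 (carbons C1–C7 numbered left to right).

C1 sp2, C2 sp2, C3 sp2, C4 sp2, C5 sp3, C6 sp2, C7 sp2

C1: 3 σ bonds, plus one π bond — 3 electron domains, sp2.
C2 — 3 σ bonds, plus one π bond. Steric number 3, so sp2.
C3: 3 σ bonds, plus one π bond; 3 regions of electron density → sp2.
C4 (3 σ bonds, plus one π bond) has steric number 3: sp2.
C5 is sp3: 4 σ bonds, 4 electron-density regions.
C6 has 3 σ bonds, plus one π bond: steric number 3 → sp2.
C7 is sp2: 3 σ bonds, plus one π bond, 3 electron-density regions.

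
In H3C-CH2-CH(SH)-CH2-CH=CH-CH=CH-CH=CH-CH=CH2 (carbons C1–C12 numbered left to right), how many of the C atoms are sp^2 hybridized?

C1: sp3
C2: sp3
C3: sp3
C4: sp3
C5: sp2 ✓
C6: sp2 ✓
C7: sp2 ✓
C8: sp2 ✓
C9: sp2 ✓
C10: sp2 ✓
C11: sp2 ✓
C12: sp2 ✓
C5, C6, C7, C8, C9, C10, C11, C12 → 8 sp2 carbons.

8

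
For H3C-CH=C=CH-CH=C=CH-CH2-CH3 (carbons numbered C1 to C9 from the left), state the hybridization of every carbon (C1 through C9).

C1 sp3, C2 sp2, C3 sp, C4 sp2, C5 sp2, C6 sp, C7 sp2, C8 sp3, C9 sp3

C1: 4 σ bonds — 4 electron domains, sp3.
C2: 3 σ bonds, plus one π bond — 3 electron domains, sp2.
C3 (2 σ bonds, plus two π bonds) has steric number 2: sp.
C4 has 3 σ bonds, plus one π bond: steric number 3 → sp2.
C5 is sp2: 3 σ bonds, plus one π bond, 3 electron-density regions.
C6: 2 σ bonds, plus two π bonds; 2 regions of electron density → sp.
C7: 3 σ bonds, plus one π bond; 3 regions of electron density → sp2.
C8: 4 σ bonds; 4 regions of electron density → sp3.
C9 carries 4 σ bonds, giving a steric number of 4, so it is sp3.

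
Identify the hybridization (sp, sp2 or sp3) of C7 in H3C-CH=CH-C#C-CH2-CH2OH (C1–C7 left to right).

C7 has 4 σ bonds: steric number 4 → sp3.

sp^3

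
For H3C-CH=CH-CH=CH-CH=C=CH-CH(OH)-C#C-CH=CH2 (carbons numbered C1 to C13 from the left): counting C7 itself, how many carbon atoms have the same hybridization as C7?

3

C7 is sp (two π bonds).
C1: sp3
C2: sp2
C3: sp2
C4: sp2
C5: sp2
C6: sp2
C7: sp ✓
C8: sp2
C9: sp3
C10: sp ✓
C11: sp ✓
C12: sp2
C13: sp2
3 carbons are sp.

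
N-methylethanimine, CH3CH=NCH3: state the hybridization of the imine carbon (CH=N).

The imine carbon (CH=N) — 3 σ bonds, plus one π bond. Steric number 3, so sp2.

sp^2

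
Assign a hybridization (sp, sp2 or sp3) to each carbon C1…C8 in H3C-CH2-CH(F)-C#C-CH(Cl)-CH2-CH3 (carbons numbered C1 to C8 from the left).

C1: 4 σ bonds; 4 regions of electron density → sp3.
C2: 4 σ bonds; 4 regions of electron density → sp3.
C3: 4 σ bonds; 4 regions of electron density → sp3.
C4 carries 2 σ bonds, plus two π bonds, giving a steric number of 2, so it is sp.
C5: 2 σ bonds, plus two π bonds; 2 regions of electron density → sp.
C6 carries 4 σ bonds, giving a steric number of 4, so it is sp3.
C7 — 4 σ bonds. Steric number 4, so sp3.
C8 carries 4 σ bonds, giving a steric number of 4, so it is sp3.

C1 sp3, C2 sp3, C3 sp3, C4 sp, C5 sp, C6 sp3, C7 sp3, C8 sp3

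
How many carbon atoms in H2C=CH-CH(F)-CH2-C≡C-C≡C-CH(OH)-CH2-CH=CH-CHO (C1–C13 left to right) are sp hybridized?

C1: sp2
C2: sp2
C3: sp3
C4: sp3
C5: sp ✓
C6: sp ✓
C7: sp ✓
C8: sp ✓
C9: sp3
C10: sp3
C11: sp2
C12: sp2
C13: sp2
C5, C6, C7, C8 → 4 sp carbons.

4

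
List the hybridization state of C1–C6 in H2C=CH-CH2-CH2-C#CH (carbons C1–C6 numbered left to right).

C1 sp2, C2 sp2, C3 sp3, C4 sp3, C5 sp, C6 sp

C1 has 3 σ bonds, plus one π bond: steric number 3 → sp2.
C2 carries 3 σ bonds, plus one π bond, giving a steric number of 3, so it is sp2.
C3 (4 σ bonds) has steric number 4: sp3.
C4 — 4 σ bonds. Steric number 4, so sp3.
C5 carries 2 σ bonds, plus two π bonds, giving a steric number of 2, so it is sp.
C6: 2 σ bonds, plus two π bonds — 2 electron domains, sp.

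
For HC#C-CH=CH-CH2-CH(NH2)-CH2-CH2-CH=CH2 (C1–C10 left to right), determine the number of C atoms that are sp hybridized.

C1: sp ✓
C2: sp ✓
C3: sp2
C4: sp2
C5: sp3
C6: sp3
C7: sp3
C8: sp3
C9: sp2
C10: sp2
C1, C2 → 2 sp carbons.

2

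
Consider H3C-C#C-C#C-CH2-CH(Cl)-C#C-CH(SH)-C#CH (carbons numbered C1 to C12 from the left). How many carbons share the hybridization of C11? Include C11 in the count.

8

C11 is sp (two π bonds).
C1: sp3
C2: sp ✓
C3: sp ✓
C4: sp ✓
C5: sp ✓
C6: sp3
C7: sp3
C8: sp ✓
C9: sp ✓
C10: sp3
C11: sp ✓
C12: sp ✓
8 carbons are sp.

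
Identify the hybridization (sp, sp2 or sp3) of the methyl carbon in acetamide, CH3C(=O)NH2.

The methyl carbon carries 4 σ bonds, giving a steric number of 4, so it is sp3.

sp³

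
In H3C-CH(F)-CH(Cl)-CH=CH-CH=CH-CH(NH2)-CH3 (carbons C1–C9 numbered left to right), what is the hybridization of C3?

sp3

C3 has 4 σ bonds: steric number 4 → sp3.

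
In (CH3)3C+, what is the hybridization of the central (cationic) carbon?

sp2

Three σ bonds and an empty p orbital; no lone pair → steric number 3 → sp2 and planar.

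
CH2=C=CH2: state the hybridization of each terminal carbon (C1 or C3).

Each terminal carbon (C1 or C3) (3 σ bonds, plus one π bond) has steric number 3: sp2.

sp2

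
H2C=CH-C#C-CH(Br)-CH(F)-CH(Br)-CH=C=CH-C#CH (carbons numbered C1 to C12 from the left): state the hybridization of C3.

C3 is sp: 2 σ bonds, plus two π bonds, 2 electron-density regions.

sp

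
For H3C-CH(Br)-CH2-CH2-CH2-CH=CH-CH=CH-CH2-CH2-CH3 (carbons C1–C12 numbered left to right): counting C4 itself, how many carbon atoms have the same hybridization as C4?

8

C4 is sp3 (only σ bonds).
C1: sp3 ✓
C2: sp3 ✓
C3: sp3 ✓
C4: sp3 ✓
C5: sp3 ✓
C6: sp2
C7: sp2
C8: sp2
C9: sp2
C10: sp3 ✓
C11: sp3 ✓
C12: sp3 ✓
8 carbons are sp3.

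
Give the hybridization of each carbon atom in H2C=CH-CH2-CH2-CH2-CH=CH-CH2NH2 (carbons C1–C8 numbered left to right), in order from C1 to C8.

C1: 3 σ bonds, plus one π bond — 3 electron domains, sp2.
C2 has 3 σ bonds, plus one π bond: steric number 3 → sp2.
C3: 4 σ bonds; 4 regions of electron density → sp3.
C4: 4 σ bonds; 4 regions of electron density → sp3.
C5: 4 σ bonds — 4 electron domains, sp3.
C6 is sp2: 3 σ bonds, plus one π bond, 3 electron-density regions.
C7: 3 σ bonds, plus one π bond — 3 electron domains, sp2.
C8 is sp3: 4 σ bonds, 4 electron-density regions.

C1 sp2, C2 sp2, C3 sp3, C4 sp3, C5 sp3, C6 sp2, C7 sp2, C8 sp3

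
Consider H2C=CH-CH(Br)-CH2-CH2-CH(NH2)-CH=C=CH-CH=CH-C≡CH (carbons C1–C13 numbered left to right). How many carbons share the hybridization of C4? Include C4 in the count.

C4 is sp3 (only σ bonds).
C1: sp2
C2: sp2
C3: sp3 ✓
C4: sp3 ✓
C5: sp3 ✓
C6: sp3 ✓
C7: sp2
C8: sp
C9: sp2
C10: sp2
C11: sp2
C12: sp
C13: sp
4 carbons are sp3.

4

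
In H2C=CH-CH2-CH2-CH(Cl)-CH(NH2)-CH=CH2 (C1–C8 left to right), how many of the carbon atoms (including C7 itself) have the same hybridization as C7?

4

C7 is sp2 (one π bond).
C1: sp2 ✓
C2: sp2 ✓
C3: sp3
C4: sp3
C5: sp3
C6: sp3
C7: sp2 ✓
C8: sp2 ✓
4 carbons are sp2.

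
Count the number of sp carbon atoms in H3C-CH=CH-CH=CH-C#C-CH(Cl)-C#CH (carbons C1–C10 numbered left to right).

C1: sp3
C2: sp2
C3: sp2
C4: sp2
C5: sp2
C6: sp ✓
C7: sp ✓
C8: sp3
C9: sp ✓
C10: sp ✓
C6, C7, C9, C10 → 4 sp carbons.

4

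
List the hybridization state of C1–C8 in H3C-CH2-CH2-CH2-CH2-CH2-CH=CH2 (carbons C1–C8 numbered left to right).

C1 sp3, C2 sp3, C3 sp3, C4 sp3, C5 sp3, C6 sp3, C7 sp2, C8 sp2

C1: 4 σ bonds; 4 regions of electron density → sp3.
C2: 4 σ bonds; 4 regions of electron density → sp3.
C3: 4 σ bonds — 4 electron domains, sp3.
C4 — 4 σ bonds. Steric number 4, so sp3.
C5: 4 σ bonds; 4 regions of electron density → sp3.
C6 has 4 σ bonds: steric number 4 → sp3.
C7: 3 σ bonds, plus one π bond — 3 electron domains, sp2.
C8 carries 3 σ bonds, plus one π bond, giving a steric number of 3, so it is sp2.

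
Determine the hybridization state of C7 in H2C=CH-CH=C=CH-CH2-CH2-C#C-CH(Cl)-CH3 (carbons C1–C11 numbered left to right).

sp³

C7 — 4 σ bonds. Steric number 4, so sp3.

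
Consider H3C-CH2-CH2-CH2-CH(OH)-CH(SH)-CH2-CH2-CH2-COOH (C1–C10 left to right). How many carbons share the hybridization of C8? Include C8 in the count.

9

C8 is sp3 (only σ bonds).
C1: sp3 ✓
C2: sp3 ✓
C3: sp3 ✓
C4: sp3 ✓
C5: sp3 ✓
C6: sp3 ✓
C7: sp3 ✓
C8: sp3 ✓
C9: sp3 ✓
C10: sp2
9 carbons are sp3.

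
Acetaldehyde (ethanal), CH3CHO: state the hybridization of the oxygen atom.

sp^2

The oxygen atom: 1 σ bond and 2 lone pairs, plus one π bond; 3 regions of electron density → sp2.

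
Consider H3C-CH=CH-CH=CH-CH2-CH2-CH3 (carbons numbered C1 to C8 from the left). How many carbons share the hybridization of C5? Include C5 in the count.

C5 is sp2 (one π bond).
C1: sp3
C2: sp2 ✓
C3: sp2 ✓
C4: sp2 ✓
C5: sp2 ✓
C6: sp3
C7: sp3
C8: sp3
4 carbons are sp2.

4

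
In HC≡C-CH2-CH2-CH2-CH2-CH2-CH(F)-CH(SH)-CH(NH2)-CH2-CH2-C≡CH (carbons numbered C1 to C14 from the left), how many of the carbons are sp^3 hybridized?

10

C1: sp
C2: sp
C3: sp3 ✓
C4: sp3 ✓
C5: sp3 ✓
C6: sp3 ✓
C7: sp3 ✓
C8: sp3 ✓
C9: sp3 ✓
C10: sp3 ✓
C11: sp3 ✓
C12: sp3 ✓
C13: sp
C14: sp
C3, C4, C5, C6, C7, C8, C9, C10, C11, C12 → 10 sp3 carbons.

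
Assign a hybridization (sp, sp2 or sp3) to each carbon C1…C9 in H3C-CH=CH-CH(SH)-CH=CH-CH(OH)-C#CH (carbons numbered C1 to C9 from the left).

C1 sp3, C2 sp2, C3 sp2, C4 sp3, C5 sp2, C6 sp2, C7 sp3, C8 sp, C9 sp

C1 has 4 σ bonds: steric number 4 → sp3.
C2 carries 3 σ bonds, plus one π bond, giving a steric number of 3, so it is sp2.
C3 carries 3 σ bonds, plus one π bond, giving a steric number of 3, so it is sp2.
C4 — 4 σ bonds. Steric number 4, so sp3.
C5 carries 3 σ bonds, plus one π bond, giving a steric number of 3, so it is sp2.
C6 has 3 σ bonds, plus one π bond: steric number 3 → sp2.
C7 — 4 σ bonds. Steric number 4, so sp3.
C8 is sp: 2 σ bonds, plus two π bonds, 2 electron-density regions.
C9 (2 σ bonds, plus two π bonds) has steric number 2: sp.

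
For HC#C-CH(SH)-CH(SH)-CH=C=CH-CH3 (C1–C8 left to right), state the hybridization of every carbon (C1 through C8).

C1 sp, C2 sp, C3 sp3, C4 sp3, C5 sp2, C6 sp, C7 sp2, C8 sp3

C1: 2 σ bonds, plus two π bonds; 2 regions of electron density → sp.
C2 (2 σ bonds, plus two π bonds) has steric number 2: sp.
C3 carries 4 σ bonds, giving a steric number of 4, so it is sp3.
C4: 4 σ bonds; 4 regions of electron density → sp3.
C5 has 3 σ bonds, plus one π bond: steric number 3 → sp2.
C6 — 2 σ bonds, plus two π bonds. Steric number 2, so sp.
C7 has 3 σ bonds, plus one π bond: steric number 3 → sp2.
C8 — 4 σ bonds. Steric number 4, so sp3.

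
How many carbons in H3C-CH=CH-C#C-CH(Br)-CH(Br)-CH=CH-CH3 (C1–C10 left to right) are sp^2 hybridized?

C1: sp3
C2: sp2 ✓
C3: sp2 ✓
C4: sp
C5: sp
C6: sp3
C7: sp3
C8: sp2 ✓
C9: sp2 ✓
C10: sp3
C2, C3, C8, C9 → 4 sp2 carbons.

4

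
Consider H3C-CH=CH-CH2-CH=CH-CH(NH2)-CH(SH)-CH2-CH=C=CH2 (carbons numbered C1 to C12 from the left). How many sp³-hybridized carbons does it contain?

C1: sp3 ✓
C2: sp2
C3: sp2
C4: sp3 ✓
C5: sp2
C6: sp2
C7: sp3 ✓
C8: sp3 ✓
C9: sp3 ✓
C10: sp2
C11: sp
C12: sp2
C1, C4, C7, C8, C9 → 5 sp3 carbons.

5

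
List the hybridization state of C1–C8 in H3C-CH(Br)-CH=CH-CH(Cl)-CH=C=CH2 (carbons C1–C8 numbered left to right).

C1 sp3, C2 sp3, C3 sp2, C4 sp2, C5 sp3, C6 sp2, C7 sp, C8 sp2

C1 — 4 σ bonds. Steric number 4, so sp3.
C2 is sp3: 4 σ bonds, 4 electron-density regions.
C3 has 3 σ bonds, plus one π bond: steric number 3 → sp2.
C4 carries 3 σ bonds, plus one π bond, giving a steric number of 3, so it is sp2.
C5 is sp3: 4 σ bonds, 4 electron-density regions.
C6 has 3 σ bonds, plus one π bond: steric number 3 → sp2.
C7 is sp: 2 σ bonds, plus two π bonds, 2 electron-density regions.
C8: 3 σ bonds, plus one π bond — 3 electron domains, sp2.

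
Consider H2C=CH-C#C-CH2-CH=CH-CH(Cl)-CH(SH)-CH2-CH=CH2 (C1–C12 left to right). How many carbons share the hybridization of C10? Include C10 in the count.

C10 is sp3 (only σ bonds).
C1: sp2
C2: sp2
C3: sp
C4: sp
C5: sp3 ✓
C6: sp2
C7: sp2
C8: sp3 ✓
C9: sp3 ✓
C10: sp3 ✓
C11: sp2
C12: sp2
4 carbons are sp3.

4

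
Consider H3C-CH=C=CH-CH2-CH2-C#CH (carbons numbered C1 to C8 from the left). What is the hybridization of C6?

sp^3

C6 carries 4 σ bonds, giving a steric number of 4, so it is sp3.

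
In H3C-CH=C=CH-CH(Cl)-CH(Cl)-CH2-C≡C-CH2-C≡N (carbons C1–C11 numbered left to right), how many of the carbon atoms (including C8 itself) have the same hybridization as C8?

C8 is sp (two π bonds).
C1: sp3
C2: sp2
C3: sp ✓
C4: sp2
C5: sp3
C6: sp3
C7: sp3
C8: sp ✓
C9: sp ✓
C10: sp3
C11: sp ✓
4 carbons are sp.

4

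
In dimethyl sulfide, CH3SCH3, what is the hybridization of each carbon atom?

Each carbon atom has 4 σ bonds: steric number 4 → sp3.

sp3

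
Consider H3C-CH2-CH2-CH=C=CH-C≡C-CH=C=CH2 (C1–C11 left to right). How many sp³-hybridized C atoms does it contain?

C1: sp3 ✓
C2: sp3 ✓
C3: sp3 ✓
C4: sp2
C5: sp
C6: sp2
C7: sp
C8: sp
C9: sp2
C10: sp
C11: sp2
C1, C2, C3 → 3 sp3 carbons.

3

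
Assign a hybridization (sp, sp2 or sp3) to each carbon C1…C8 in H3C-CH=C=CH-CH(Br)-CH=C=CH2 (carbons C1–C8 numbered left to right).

C1 sp3, C2 sp2, C3 sp, C4 sp2, C5 sp3, C6 sp2, C7 sp, C8 sp2

C1 (4 σ bonds) has steric number 4: sp3.
C2: 3 σ bonds, plus one π bond; 3 regions of electron density → sp2.
C3 — 2 σ bonds, plus two π bonds. Steric number 2, so sp.
C4: 3 σ bonds, plus one π bond — 3 electron domains, sp2.
C5: 4 σ bonds; 4 regions of electron density → sp3.
C6 is sp2: 3 σ bonds, plus one π bond, 3 electron-density regions.
C7: 2 σ bonds, plus two π bonds; 2 regions of electron density → sp.
C8 has 3 σ bonds, plus one π bond: steric number 3 → sp2.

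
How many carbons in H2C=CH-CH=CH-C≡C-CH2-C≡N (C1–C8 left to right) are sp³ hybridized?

1

C1: sp2
C2: sp2
C3: sp2
C4: sp2
C5: sp
C6: sp
C7: sp3 ✓
C8: sp
C7 → 1 sp3 carbon.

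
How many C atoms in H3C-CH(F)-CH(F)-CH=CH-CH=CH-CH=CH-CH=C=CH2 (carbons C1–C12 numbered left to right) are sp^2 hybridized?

8

C1: sp3
C2: sp3
C3: sp3
C4: sp2 ✓
C5: sp2 ✓
C6: sp2 ✓
C7: sp2 ✓
C8: sp2 ✓
C9: sp2 ✓
C10: sp2 ✓
C11: sp
C12: sp2 ✓
C4, C5, C6, C7, C8, C9, C10, C12 → 8 sp2 carbons.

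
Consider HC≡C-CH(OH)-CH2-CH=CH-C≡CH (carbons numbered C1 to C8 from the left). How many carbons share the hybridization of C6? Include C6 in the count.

C6 is sp2 (one π bond).
C1: sp
C2: sp
C3: sp3
C4: sp3
C5: sp2 ✓
C6: sp2 ✓
C7: sp
C8: sp
2 carbons are sp2.

2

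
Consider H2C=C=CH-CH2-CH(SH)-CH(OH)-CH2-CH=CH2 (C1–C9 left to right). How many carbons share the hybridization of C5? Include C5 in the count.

C5 is sp3 (only σ bonds).
C1: sp2
C2: sp
C3: sp2
C4: sp3 ✓
C5: sp3 ✓
C6: sp3 ✓
C7: sp3 ✓
C8: sp2
C9: sp2
4 carbons are sp3.

4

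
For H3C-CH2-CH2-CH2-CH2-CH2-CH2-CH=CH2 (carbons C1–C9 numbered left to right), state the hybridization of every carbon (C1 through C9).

C1 — 4 σ bonds. Steric number 4, so sp3.
C2 carries 4 σ bonds, giving a steric number of 4, so it is sp3.
C3 — 4 σ bonds. Steric number 4, so sp3.
C4: 4 σ bonds; 4 regions of electron density → sp3.
C5 is sp3: 4 σ bonds, 4 electron-density regions.
C6 — 4 σ bonds. Steric number 4, so sp3.
C7: 4 σ bonds — 4 electron domains, sp3.
C8: 3 σ bonds, plus one π bond; 3 regions of electron density → sp2.
C9: 3 σ bonds, plus one π bond; 3 regions of electron density → sp2.

C1 sp3, C2 sp3, C3 sp3, C4 sp3, C5 sp3, C6 sp3, C7 sp3, C8 sp2, C9 sp2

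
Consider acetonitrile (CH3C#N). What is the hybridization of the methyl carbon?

sp³

The methyl carbon: 4 σ bonds — 4 electron domains, sp3.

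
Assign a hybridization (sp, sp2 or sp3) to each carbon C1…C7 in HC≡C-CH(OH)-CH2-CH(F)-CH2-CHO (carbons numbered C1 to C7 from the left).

C1 sp, C2 sp, C3 sp3, C4 sp3, C5 sp3, C6 sp3, C7 sp2

C1 (2 σ bonds, plus two π bonds) has steric number 2: sp.
C2: 2 σ bonds, plus two π bonds; 2 regions of electron density → sp.
C3: 4 σ bonds; 4 regions of electron density → sp3.
C4 — 4 σ bonds. Steric number 4, so sp3.
C5 has 4 σ bonds: steric number 4 → sp3.
C6: 4 σ bonds; 4 regions of electron density → sp3.
C7: 3 σ bonds, plus one π bond; 3 regions of electron density → sp2.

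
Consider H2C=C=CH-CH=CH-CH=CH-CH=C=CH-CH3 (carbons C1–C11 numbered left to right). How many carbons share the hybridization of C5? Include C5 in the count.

8

C5 is sp2 (one π bond).
C1: sp2 ✓
C2: sp
C3: sp2 ✓
C4: sp2 ✓
C5: sp2 ✓
C6: sp2 ✓
C7: sp2 ✓
C8: sp2 ✓
C9: sp
C10: sp2 ✓
C11: sp3
8 carbons are sp2.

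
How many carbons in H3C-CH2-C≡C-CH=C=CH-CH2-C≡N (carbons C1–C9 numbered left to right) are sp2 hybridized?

C1: sp3
C2: sp3
C3: sp
C4: sp
C5: sp2 ✓
C6: sp
C7: sp2 ✓
C8: sp3
C9: sp
C5, C7 → 2 sp2 carbons.

2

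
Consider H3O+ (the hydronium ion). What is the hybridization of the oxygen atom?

sp3

Three σ bonds + one lone pair = steric number 4 → sp3.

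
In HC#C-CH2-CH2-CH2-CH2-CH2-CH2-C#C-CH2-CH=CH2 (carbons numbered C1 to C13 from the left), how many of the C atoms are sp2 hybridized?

2

C1: sp
C2: sp
C3: sp3
C4: sp3
C5: sp3
C6: sp3
C7: sp3
C8: sp3
C9: sp
C10: sp
C11: sp3
C12: sp2 ✓
C13: sp2 ✓
C12, C13 → 2 sp2 carbons.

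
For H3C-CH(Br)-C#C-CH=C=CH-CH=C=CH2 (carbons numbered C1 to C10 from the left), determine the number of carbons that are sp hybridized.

4

C1: sp3
C2: sp3
C3: sp ✓
C4: sp ✓
C5: sp2
C6: sp ✓
C7: sp2
C8: sp2
C9: sp ✓
C10: sp2
C3, C4, C6, C9 → 4 sp carbons.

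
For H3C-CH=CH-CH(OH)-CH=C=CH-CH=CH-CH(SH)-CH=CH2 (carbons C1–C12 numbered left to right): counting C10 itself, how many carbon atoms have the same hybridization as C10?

3

C10 is sp3 (only σ bonds).
C1: sp3 ✓
C2: sp2
C3: sp2
C4: sp3 ✓
C5: sp2
C6: sp
C7: sp2
C8: sp2
C9: sp2
C10: sp3 ✓
C11: sp2
C12: sp2
3 carbons are sp3.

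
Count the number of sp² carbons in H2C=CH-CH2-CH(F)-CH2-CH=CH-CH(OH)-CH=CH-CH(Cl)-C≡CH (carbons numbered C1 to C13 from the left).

C1: sp2 ✓
C2: sp2 ✓
C3: sp3
C4: sp3
C5: sp3
C6: sp2 ✓
C7: sp2 ✓
C8: sp3
C9: sp2 ✓
C10: sp2 ✓
C11: sp3
C12: sp
C13: sp
C1, C2, C6, C7, C9, C10 → 6 sp2 carbons.

6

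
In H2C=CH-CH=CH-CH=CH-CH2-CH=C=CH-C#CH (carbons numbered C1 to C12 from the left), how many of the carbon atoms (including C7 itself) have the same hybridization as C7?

C7 is sp3 (only σ bonds).
C1: sp2
C2: sp2
C3: sp2
C4: sp2
C5: sp2
C6: sp2
C7: sp3 ✓
C8: sp2
C9: sp
C10: sp2
C11: sp
C12: sp
1 carbon is sp3.

1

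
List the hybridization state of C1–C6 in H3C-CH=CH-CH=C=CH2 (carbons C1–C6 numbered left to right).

C1 — 4 σ bonds. Steric number 4, so sp3.
C2 — 3 σ bonds, plus one π bond. Steric number 3, so sp2.
C3: 3 σ bonds, plus one π bond; 3 regions of electron density → sp2.
C4 carries 3 σ bonds, plus one π bond, giving a steric number of 3, so it is sp2.
C5 (2 σ bonds, plus two π bonds) has steric number 2: sp.
C6: 3 σ bonds, plus one π bond; 3 regions of electron density → sp2.

C1 sp3, C2 sp2, C3 sp2, C4 sp2, C5 sp, C6 sp2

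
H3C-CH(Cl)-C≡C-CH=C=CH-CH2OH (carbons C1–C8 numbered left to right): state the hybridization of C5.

sp2

C5 is sp2: 3 σ bonds, plus one π bond, 3 electron-density regions.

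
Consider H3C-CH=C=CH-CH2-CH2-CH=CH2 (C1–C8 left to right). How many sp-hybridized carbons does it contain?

1

C1: sp3
C2: sp2
C3: sp ✓
C4: sp2
C5: sp3
C6: sp3
C7: sp2
C8: sp2
C3 → 1 sp carbon.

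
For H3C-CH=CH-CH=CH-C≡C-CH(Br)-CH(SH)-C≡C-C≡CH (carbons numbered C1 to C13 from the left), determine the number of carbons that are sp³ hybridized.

C1: sp3 ✓
C2: sp2
C3: sp2
C4: sp2
C5: sp2
C6: sp
C7: sp
C8: sp3 ✓
C9: sp3 ✓
C10: sp
C11: sp
C12: sp
C13: sp
C1, C8, C9 → 3 sp3 carbons.

3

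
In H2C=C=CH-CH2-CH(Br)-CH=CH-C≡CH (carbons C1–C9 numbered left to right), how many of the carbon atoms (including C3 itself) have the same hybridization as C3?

C3 is sp2 (one π bond).
C1: sp2 ✓
C2: sp
C3: sp2 ✓
C4: sp3
C5: sp3
C6: sp2 ✓
C7: sp2 ✓
C8: sp
C9: sp
4 carbons are sp2.

4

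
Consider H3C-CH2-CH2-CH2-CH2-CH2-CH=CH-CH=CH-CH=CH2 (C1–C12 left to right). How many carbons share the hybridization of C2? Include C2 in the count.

C2 is sp3 (only σ bonds).
C1: sp3 ✓
C2: sp3 ✓
C3: sp3 ✓
C4: sp3 ✓
C5: sp3 ✓
C6: sp3 ✓
C7: sp2
C8: sp2
C9: sp2
C10: sp2
C11: sp2
C12: sp2
6 carbons are sp3.

6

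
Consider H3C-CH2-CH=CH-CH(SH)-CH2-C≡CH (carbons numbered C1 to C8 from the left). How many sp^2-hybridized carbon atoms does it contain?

C1: sp3
C2: sp3
C3: sp2 ✓
C4: sp2 ✓
C5: sp3
C6: sp3
C7: sp
C8: sp
C3, C4 → 2 sp2 carbons.

2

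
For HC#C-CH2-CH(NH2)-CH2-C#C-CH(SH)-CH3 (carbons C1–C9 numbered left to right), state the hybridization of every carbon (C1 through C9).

C1 sp, C2 sp, C3 sp3, C4 sp3, C5 sp3, C6 sp, C7 sp, C8 sp3, C9 sp3

C1: 2 σ bonds, plus two π bonds; 2 regions of electron density → sp.
C2 — 2 σ bonds, plus two π bonds. Steric number 2, so sp.
C3 is sp3: 4 σ bonds, 4 electron-density regions.
C4 is sp3: 4 σ bonds, 4 electron-density regions.
C5 is sp3: 4 σ bonds, 4 electron-density regions.
C6 (2 σ bonds, plus two π bonds) has steric number 2: sp.
C7 — 2 σ bonds, plus two π bonds. Steric number 2, so sp.
C8: 4 σ bonds — 4 electron domains, sp3.
C9: 4 σ bonds — 4 electron domains, sp3.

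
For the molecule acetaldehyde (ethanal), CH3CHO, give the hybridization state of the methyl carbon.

The methyl carbon (4 σ bonds) has steric number 4: sp3.

sp³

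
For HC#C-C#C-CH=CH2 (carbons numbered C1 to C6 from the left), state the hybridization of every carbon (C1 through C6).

C1 sp, C2 sp, C3 sp, C4 sp, C5 sp2, C6 sp2

C1: 2 σ bonds, plus two π bonds — 2 electron domains, sp.
C2 has 2 σ bonds, plus two π bonds: steric number 2 → sp.
C3: 2 σ bonds, plus two π bonds — 2 electron domains, sp.
C4 carries 2 σ bonds, plus two π bonds, giving a steric number of 2, so it is sp.
C5 has 3 σ bonds, plus one π bond: steric number 3 → sp2.
C6 carries 3 σ bonds, plus one π bond, giving a steric number of 3, so it is sp2.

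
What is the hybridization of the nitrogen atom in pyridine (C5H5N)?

sp²

N has two σ bonds and one lone pair in the ring plane (steric number 3 → sp2); its p orbital contributes one electron to the aromatic π system via the C=N double bond.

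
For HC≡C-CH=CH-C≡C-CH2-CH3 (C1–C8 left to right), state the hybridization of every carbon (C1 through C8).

C1 sp, C2 sp, C3 sp2, C4 sp2, C5 sp, C6 sp, C7 sp3, C8 sp3

C1 (2 σ bonds, plus two π bonds) has steric number 2: sp.
C2 (2 σ bonds, plus two π bonds) has steric number 2: sp.
C3: 3 σ bonds, plus one π bond — 3 electron domains, sp2.
C4 is sp2: 3 σ bonds, plus one π bond, 3 electron-density regions.
C5 — 2 σ bonds, plus two π bonds. Steric number 2, so sp.
C6: 2 σ bonds, plus two π bonds — 2 electron domains, sp.
C7 — 4 σ bonds. Steric number 4, so sp3.
C8 carries 4 σ bonds, giving a steric number of 4, so it is sp3.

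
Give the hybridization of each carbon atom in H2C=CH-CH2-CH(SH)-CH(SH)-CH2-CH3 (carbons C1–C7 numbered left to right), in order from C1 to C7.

C1: 3 σ bonds, plus one π bond — 3 electron domains, sp2.
C2 carries 3 σ bonds, plus one π bond, giving a steric number of 3, so it is sp2.
C3 carries 4 σ bonds, giving a steric number of 4, so it is sp3.
C4: 4 σ bonds; 4 regions of electron density → sp3.
C5 is sp3: 4 σ bonds, 4 electron-density regions.
C6 — 4 σ bonds. Steric number 4, so sp3.
C7 (4 σ bonds) has steric number 4: sp3.

C1 sp2, C2 sp2, C3 sp3, C4 sp3, C5 sp3, C6 sp3, C7 sp3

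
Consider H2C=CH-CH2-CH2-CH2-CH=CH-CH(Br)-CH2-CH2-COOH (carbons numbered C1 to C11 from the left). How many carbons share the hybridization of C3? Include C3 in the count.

C3 is sp3 (only σ bonds).
C1: sp2
C2: sp2
C3: sp3 ✓
C4: sp3 ✓
C5: sp3 ✓
C6: sp2
C7: sp2
C8: sp3 ✓
C9: sp3 ✓
C10: sp3 ✓
C11: sp2
6 carbons are sp3.

6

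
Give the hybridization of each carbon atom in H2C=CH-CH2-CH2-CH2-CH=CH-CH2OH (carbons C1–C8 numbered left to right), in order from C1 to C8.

C1 sp2, C2 sp2, C3 sp3, C4 sp3, C5 sp3, C6 sp2, C7 sp2, C8 sp3

C1 is sp2: 3 σ bonds, plus one π bond, 3 electron-density regions.
C2 carries 3 σ bonds, plus one π bond, giving a steric number of 3, so it is sp2.
C3 (4 σ bonds) has steric number 4: sp3.
C4 — 4 σ bonds. Steric number 4, so sp3.
C5: 4 σ bonds — 4 electron domains, sp3.
C6 is sp2: 3 σ bonds, plus one π bond, 3 electron-density regions.
C7 — 3 σ bonds, plus one π bond. Steric number 3, so sp2.
C8 has 4 σ bonds: steric number 4 → sp3.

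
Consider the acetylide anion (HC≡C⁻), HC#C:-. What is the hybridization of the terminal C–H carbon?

The terminal C–H carbon: 2 σ bonds, plus two π bonds; 2 regions of electron density → sp.

sp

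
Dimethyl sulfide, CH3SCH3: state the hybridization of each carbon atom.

Each carbon atom: 4 σ bonds; 4 regions of electron density → sp3.

sp3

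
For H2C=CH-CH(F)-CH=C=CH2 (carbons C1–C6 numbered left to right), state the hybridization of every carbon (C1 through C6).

C1 (3 σ bonds, plus one π bond) has steric number 3: sp2.
C2 carries 3 σ bonds, plus one π bond, giving a steric number of 3, so it is sp2.
C3: 4 σ bonds — 4 electron domains, sp3.
C4 is sp2: 3 σ bonds, plus one π bond, 3 electron-density regions.
C5 carries 2 σ bonds, plus two π bonds, giving a steric number of 2, so it is sp.
C6: 3 σ bonds, plus one π bond; 3 regions of electron density → sp2.

C1 sp2, C2 sp2, C3 sp3, C4 sp2, C5 sp, C6 sp2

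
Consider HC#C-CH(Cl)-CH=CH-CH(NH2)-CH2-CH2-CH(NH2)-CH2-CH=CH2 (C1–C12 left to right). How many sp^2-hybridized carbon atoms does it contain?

C1: sp
C2: sp
C3: sp3
C4: sp2 ✓
C5: sp2 ✓
C6: sp3
C7: sp3
C8: sp3
C9: sp3
C10: sp3
C11: sp2 ✓
C12: sp2 ✓
C4, C5, C11, C12 → 4 sp2 carbons.

4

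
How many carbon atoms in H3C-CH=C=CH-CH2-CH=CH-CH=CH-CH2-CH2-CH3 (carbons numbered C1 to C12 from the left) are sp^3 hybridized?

5

C1: sp3 ✓
C2: sp2
C3: sp
C4: sp2
C5: sp3 ✓
C6: sp2
C7: sp2
C8: sp2
C9: sp2
C10: sp3 ✓
C11: sp3 ✓
C12: sp3 ✓
C1, C5, C10, C11, C12 → 5 sp3 carbons.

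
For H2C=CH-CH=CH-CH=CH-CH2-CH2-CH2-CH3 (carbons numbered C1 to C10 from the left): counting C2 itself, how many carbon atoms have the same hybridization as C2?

6

C2 is sp2 (one π bond).
C1: sp2 ✓
C2: sp2 ✓
C3: sp2 ✓
C4: sp2 ✓
C5: sp2 ✓
C6: sp2 ✓
C7: sp3
C8: sp3
C9: sp3
C10: sp3
6 carbons are sp2.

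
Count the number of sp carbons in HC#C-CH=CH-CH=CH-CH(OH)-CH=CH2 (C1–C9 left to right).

C1: sp ✓
C2: sp ✓
C3: sp2
C4: sp2
C5: sp2
C6: sp2
C7: sp3
C8: sp2
C9: sp2
C1, C2 → 2 sp carbons.

2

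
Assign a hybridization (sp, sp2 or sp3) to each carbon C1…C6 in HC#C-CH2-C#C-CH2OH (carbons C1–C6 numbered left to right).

C1 sp, C2 sp, C3 sp3, C4 sp, C5 sp, C6 sp3

C1 (2 σ bonds, plus two π bonds) has steric number 2: sp.
C2 — 2 σ bonds, plus two π bonds. Steric number 2, so sp.
C3: 4 σ bonds; 4 regions of electron density → sp3.
C4 — 2 σ bonds, plus two π bonds. Steric number 2, so sp.
C5 — 2 σ bonds, plus two π bonds. Steric number 2, so sp.
C6 has 4 σ bonds: steric number 4 → sp3.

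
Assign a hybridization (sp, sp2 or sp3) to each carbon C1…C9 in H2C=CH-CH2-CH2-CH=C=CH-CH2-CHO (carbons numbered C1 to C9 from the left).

C1 carries 3 σ bonds, plus one π bond, giving a steric number of 3, so it is sp2.
C2: 3 σ bonds, plus one π bond — 3 electron domains, sp2.
C3: 4 σ bonds — 4 electron domains, sp3.
C4: 4 σ bonds; 4 regions of electron density → sp3.
C5 has 3 σ bonds, plus one π bond: steric number 3 → sp2.
C6 — 2 σ bonds, plus two π bonds. Steric number 2, so sp.
C7: 3 σ bonds, plus one π bond; 3 regions of electron density → sp2.
C8 — 4 σ bonds. Steric number 4, so sp3.
C9 (3 σ bonds, plus one π bond) has steric number 3: sp2.

C1 sp2, C2 sp2, C3 sp3, C4 sp3, C5 sp2, C6 sp, C7 sp2, C8 sp3, C9 sp2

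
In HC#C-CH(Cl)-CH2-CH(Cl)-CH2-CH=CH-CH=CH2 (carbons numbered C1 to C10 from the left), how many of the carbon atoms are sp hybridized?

2

C1: sp ✓
C2: sp ✓
C3: sp3
C4: sp3
C5: sp3
C6: sp3
C7: sp2
C8: sp2
C9: sp2
C10: sp2
C1, C2 → 2 sp carbons.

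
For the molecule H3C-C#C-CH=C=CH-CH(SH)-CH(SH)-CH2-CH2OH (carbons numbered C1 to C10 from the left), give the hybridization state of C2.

sp

C2 is sp: 2 σ bonds, plus two π bonds, 2 electron-density regions.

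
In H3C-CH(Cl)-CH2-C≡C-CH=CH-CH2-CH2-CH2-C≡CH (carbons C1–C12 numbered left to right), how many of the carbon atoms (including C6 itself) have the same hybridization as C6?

2

C6 is sp2 (one π bond).
C1: sp3
C2: sp3
C3: sp3
C4: sp
C5: sp
C6: sp2 ✓
C7: sp2 ✓
C8: sp3
C9: sp3
C10: sp3
C11: sp
C12: sp
2 carbons are sp2.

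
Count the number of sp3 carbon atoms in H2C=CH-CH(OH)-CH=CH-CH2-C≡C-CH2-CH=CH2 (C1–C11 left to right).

C1: sp2
C2: sp2
C3: sp3 ✓
C4: sp2
C5: sp2
C6: sp3 ✓
C7: sp
C8: sp
C9: sp3 ✓
C10: sp2
C11: sp2
C3, C6, C9 → 3 sp3 carbons.

3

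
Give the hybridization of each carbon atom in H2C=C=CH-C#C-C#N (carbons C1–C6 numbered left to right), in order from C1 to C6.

C1 sp2, C2 sp, C3 sp2, C4 sp, C5 sp, C6 sp

C1: 3 σ bonds, plus one π bond; 3 regions of electron density → sp2.
C2 is sp: 2 σ bonds, plus two π bonds, 2 electron-density regions.
C3 has 3 σ bonds, plus one π bond: steric number 3 → sp2.
C4 is sp: 2 σ bonds, plus two π bonds, 2 electron-density regions.
C5 (2 σ bonds, plus two π bonds) has steric number 2: sp.
C6: 2 σ bonds, plus two π bonds; 2 regions of electron density → sp.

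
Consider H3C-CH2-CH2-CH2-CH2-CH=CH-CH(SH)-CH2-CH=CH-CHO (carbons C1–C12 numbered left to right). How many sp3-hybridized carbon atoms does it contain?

7

C1: sp3 ✓
C2: sp3 ✓
C3: sp3 ✓
C4: sp3 ✓
C5: sp3 ✓
C6: sp2
C7: sp2
C8: sp3 ✓
C9: sp3 ✓
C10: sp2
C11: sp2
C12: sp2
C1, C2, C3, C4, C5, C8, C9 → 7 sp3 carbons.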